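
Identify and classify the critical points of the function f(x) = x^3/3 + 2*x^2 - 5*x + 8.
f'(x) = x^2 + 4*x - 5

Solve f'(x) = 0:
  Factor: x^2 + 4*x - 5 = (x - 1)*(x + 5) = 0.
  ⇒ x = -5, 1

f''(x) = 2*x + 4
Second-derivative test at each critical point:
  f''(-5) = -6 < 0 → local maximum
  f''(1) = 6 > 0 → local minimum

Critical points: x = -5 (local maximum); x = 1 (local minimum)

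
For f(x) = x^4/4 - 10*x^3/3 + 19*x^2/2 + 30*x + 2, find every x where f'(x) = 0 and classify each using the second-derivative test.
f'(x) = x^3 - 10*x^2 + 19*x + 30

Solve f'(x) = 0:
  Factor: x^3 - 10*x^2 + 19*x + 30 = (x - 6)*(x - 5)*(x + 1) = 0.
  ⇒ x = -1, 5, 6

f''(x) = 3*x^2 - 20*x + 19
Second-derivative test at each critical point:
  f''(-1) = 42 > 0 → local minimum
  f''(5) = -6 < 0 → local maximum
  f''(6) = 7 > 0 → local minimum

Critical points: x = -1 (local minimum); x = 5 (local maximum); x = 6 (local minimum)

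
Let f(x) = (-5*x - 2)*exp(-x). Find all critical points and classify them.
f'(x) = (5*x - 3)*exp(-x)

Solve f'(x) = 0:
  f'(x) = (5*x - 3)·exp(-x) and exp(-x) > 0 for every x, so f'(x) = 0 ⇔ 5*x - 3 = 0.
  5*x - 3 = 0.
  ⇒ x = 3/5

f''(x) = (8 - 5*x)*exp(-x)
Second-derivative test at each critical point:
  f''(3/5) = 2.7441 > 0 → local minimum

Critical points: x = 3/5 (local minimum)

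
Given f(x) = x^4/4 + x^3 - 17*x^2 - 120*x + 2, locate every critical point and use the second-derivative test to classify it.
f'(x) = x^3 + 3*x^2 - 34*x - 120

Solve f'(x) = 0:
  Factor: x^3 + 3*x^2 - 34*x - 120 = (x - 6)*(x + 4)*(x + 5) = 0.
  ⇒ x = -5, -4, 6

f''(x) = 3*x^2 + 6*x - 34
Second-derivative test at each critical point:
  f''(-5) = 11 > 0 → local minimum
  f''(-4) = -10 < 0 → local maximum
  f''(6) = 110 > 0 → local minimum

Critical points: x = -5 (local minimum); x = -4 (local maximum); x = 6 (local minimum)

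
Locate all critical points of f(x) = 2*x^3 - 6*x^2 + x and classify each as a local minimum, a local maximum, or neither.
f'(x) = 6*x^2 - 12*x + 1

Solve f'(x) = 0:
  6*x^2 - 12*x + 1 = 0 has no rational roots; quadratic formula: x = (12 ± √120)/12.
  ⇒ x = 1 - sqrt(30)/6 ≈ 0.0871, sqrt(30)/6 + 1 ≈ 1.9129

f''(x) = 12*x - 12
Second-derivative test at each critical point:
  f''(0.0871) = -10.9545 < 0 → local maximum
  f''(1.9129) = 10.9545 > 0 → local minimum

Critical points: x = 1 - sqrt(30)/6 ≈ 0.0871 (local maximum); x = sqrt(30)/6 + 1 ≈ 1.9129 (local minimum)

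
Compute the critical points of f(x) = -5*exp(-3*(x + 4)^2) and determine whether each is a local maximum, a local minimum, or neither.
f'(x) = 30*(x + 4)*exp(-3*(x + 4)^2)

Solve f'(x) = 0:
  f'(x) = (30*x + 120)·exp(-3*(x + 4)^2) and exp(-3*(x + 4)^2) > 0 for every x, so f'(x) = 0 ⇔ 30*x + 120 = 0.
  Factor: 30*x + 120 = 30*(x + 4) = 0.
  ⇒ x = -4

f''(x) = 30*(1 - 6*(x + 4)^2)*exp(-3*(x + 4)^2)
Second-derivative test at each critical point:
  f''(-4) = 30 > 0 → local minimum

Critical points: x = -4 (local minimum)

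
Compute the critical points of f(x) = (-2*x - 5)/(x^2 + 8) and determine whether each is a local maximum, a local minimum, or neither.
f'(x) = 2*(x^2 + 5*x - 8)/(x^4 + 16*x^2 + 64)

Solve f'(x) = 0:
  f'(x) = 2*(x^2 + 5*x - 8)/(x^2 + 8)^2; the denominator is positive wherever f is defined, so f'(x) = 0 ⇔ 2*x^2 + 10*x - 16 = 0.
  Factor: 2*x^2 + 10*x - 16 = 2*(x^2 + 5*x - 8); x^2 + 5*x - 8 = 0 has no rational roots; quadratic formula: x = (-5 ± √57)/2.
  ⇒ x = -sqrt(57)/2 - 5/2 ≈ -6.2749, -5/2 + sqrt(57)/2 ≈ 1.2749

f''(x) = 2*(-4*x^2*(2*x + 5) + (6*x + 5)*(x^2 + 8))/(x^2 + 8)^3
Second-derivative test at each critical point:
  f''(-6.2749) = -0.0067 < 0 → local maximum
  f''(1.2749) = 0.1630 > 0 → local minimum

Critical points: x = -sqrt(57)/2 - 5/2 ≈ -6.2749 (local maximum); x = -5/2 + sqrt(57)/2 ≈ 1.2749 (local minimum)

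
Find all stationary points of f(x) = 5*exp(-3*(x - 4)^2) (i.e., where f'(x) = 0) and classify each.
f'(x) = 30*(4 - x)*exp(-3*(x - 4)^2)

Solve f'(x) = 0:
  f'(x) = (120 - 30*x)·exp(-3*(x - 4)^2) and exp(-3*(x - 4)^2) > 0 for every x, so f'(x) = 0 ⇔ 120 - 30*x = 0.
  Factor: 120 - 30*x = -30*(x - 4) = 0.
  ⇒ x = 4

f''(x) = 30*(6*(x - 4)^2 - 1)*exp(-3*(x - 4)^2)
Second-derivative test at each critical point:
  f''(4) = -30 < 0 → local maximum

Critical points: x = 4 (local maximum)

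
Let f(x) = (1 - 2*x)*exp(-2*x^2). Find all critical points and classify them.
f'(x) = 2*(2*x*(2*x - 1) - 1)*exp(-2*x^2)

Solve f'(x) = 0:
  f'(x) = (8*x^2 - 4*x - 2)·exp(-2*x^2) and exp(-2*x^2) > 0 for every x, so f'(x) = 0 ⇔ 8*x^2 - 4*x - 2 = 0.
  Factor: 8*x^2 - 4*x - 2 = 2*(4*x^2 - 2*x - 1); 4*x^2 - 2*x - 1 = 0 has no rational roots; quadratic formula: x = (2 ± √20)/8.
  ⇒ x = 1/4 - sqrt(5)/4 ≈ -0.3090, 1/4 + sqrt(5)/4 ≈ 0.8090

f''(x) = 4*(4*x^2*(1 - 2*x) + 6*x - 1)*exp(-2*x^2)
Second-derivative test at each critical point:
  f''(-0.3090) = -7.3893 < 0 → local maximum
  f''(0.8090) = 2.4157 > 0 → local minimum

Critical points: x = 1/4 - sqrt(5)/4 ≈ -0.3090 (local maximum); x = 1/4 + sqrt(5)/4 ≈ 0.8090 (local minimum)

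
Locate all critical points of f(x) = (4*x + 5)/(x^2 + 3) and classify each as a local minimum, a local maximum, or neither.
f'(x) = 2*(-2*x^2 - 5*x + 6)/(x^4 + 6*x^2 + 9)

Solve f'(x) = 0:
  f'(x) = -2*(2*x^2 + 5*x - 6)/(x^2 + 3)^2; the denominator is positive wherever f is defined, so f'(x) = 0 ⇔ -4*x^2 - 10*x + 12 = 0.
  Factor: -4*x^2 - 10*x + 12 = -2*(2*x^2 + 5*x - 6); 2*x^2 + 5*x - 6 = 0 has no rational roots; quadratic formula: x = (-5 ± √73)/4.
  ⇒ x = -sqrt(73)/4 - 5/4 ≈ -3.3860, -5/4 + sqrt(73)/4 ≈ 0.8860

f''(x) = 2*(4*x^2*(4*x + 5) - (12*x + 5)*(x^2 + 3))/(x^2 + 3)^3
Second-derivative test at each critical point:
  f''(-3.3860) = 0.0817 > 0 → local minimum
  f''(0.8860) = -1.1928 < 0 → local maximum

Critical points: x = -sqrt(73)/4 - 5/4 ≈ -3.3860 (local minimum); x = -5/4 + sqrt(73)/4 ≈ 0.8860 (local maximum)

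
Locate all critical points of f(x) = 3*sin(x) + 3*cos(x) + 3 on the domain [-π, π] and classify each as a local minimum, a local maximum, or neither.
f'(x) = 3*sqrt(2)*cos(x + pi/4)

Solve f'(x) = 0 on [-π, π]:
  f'(x) = 0 ⇔ 3*cos(x) = 3*sin(x) ⇔ tan(x) = 1, i.e. x = arctan(1) + nπ; keep the solutions lying in [-π, π].
  ⇒ x = -3*pi/4 ≈ -2.3562, pi/4 ≈ 0.7854

f''(x) = -3*sqrt(2)*sin(x + pi/4)
Second-derivative test at each critical point:
  f''(-2.3562) = 4.2426 > 0 → local minimum
  f''(0.7854) = -4.2426 < 0 → local maximum

Critical points: x = -3*pi/4 ≈ -2.3562 (local minimum); x = pi/4 ≈ 0.7854 (local maximum)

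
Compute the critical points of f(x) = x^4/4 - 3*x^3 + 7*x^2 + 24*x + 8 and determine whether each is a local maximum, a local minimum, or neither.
f'(x) = x^3 - 9*x^2 + 14*x + 24

Solve f'(x) = 0:
  Factor: x^3 - 9*x^2 + 14*x + 24 = (x - 6)*(x - 4)*(x + 1) = 0.
  ⇒ x = -1, 4, 6

f''(x) = 3*x^2 - 18*x + 14
Second-derivative test at each critical point:
  f''(-1) = 35 > 0 → local minimum
  f''(4) = -10 < 0 → local maximum
  f''(6) = 14 > 0 → local minimum

Critical points: x = -1 (local minimum); x = 4 (local maximum); x = 6 (local minimum)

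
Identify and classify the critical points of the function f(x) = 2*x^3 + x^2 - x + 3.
f'(x) = 6*x^2 + 2*x - 1

Solve f'(x) = 0:
  6*x^2 + 2*x - 1 = 0 has no rational roots; quadratic formula: x = (-2 ± √28)/12.
  ⇒ x = -sqrt(7)/6 - 1/6 ≈ -0.6076, -1/6 + sqrt(7)/6 ≈ 0.2743

f''(x) = 12*x + 2
Second-derivative test at each critical point:
  f''(-0.6076) = -5.2915 < 0 → local maximum
  f''(0.2743) = 5.2915 > 0 → local minimum

Critical points: x = -sqrt(7)/6 - 1/6 ≈ -0.6076 (local maximum); x = -1/6 + sqrt(7)/6 ≈ 0.2743 (local minimum)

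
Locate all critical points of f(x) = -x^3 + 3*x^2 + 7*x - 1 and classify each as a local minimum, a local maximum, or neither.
f'(x) = -3*x^2 + 6*x + 7

Solve f'(x) = 0:
  3*x^2 - 6*x - 7 = 0 has no rational roots; quadratic formula: x = (6 ± √120)/6.
  ⇒ x = 1 - sqrt(30)/3 ≈ -0.8257, 1 + sqrt(30)/3 ≈ 2.8257

f''(x) = 6 - 6*x
Second-derivative test at each critical point:
  f''(-0.8257) = 10.9545 > 0 → local minimum
  f''(2.8257) = -10.9545 < 0 → local maximum

Critical points: x = 1 - sqrt(30)/3 ≈ -0.8257 (local minimum); x = 1 + sqrt(30)/3 ≈ 2.8257 (local maximum)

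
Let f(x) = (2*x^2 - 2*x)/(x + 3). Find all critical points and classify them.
f'(x) = 2*(x^2 + 6*x - 3)/(x^2 + 6*x + 9)

Solve f'(x) = 0:
  f'(x) = 2*(x^2 + 6*x - 3)/(x + 3)^2; the denominator is positive wherever f is defined, so f'(x) = 0 ⇔ 2*x^2 + 12*x - 6 = 0.
  Factor: 2*x^2 + 12*x - 6 = 2*(x^2 + 6*x - 3); x^2 + 6*x - 3 = 0 has no rational roots; quadratic formula: x = (-6 ± √48)/2.
  ⇒ x = -2*sqrt(3) - 3 ≈ -6.4641, -3 + 2*sqrt(3) ≈ 0.4641

f''(x) = 48/(x^3 + 9*x^2 + 27*x + 27)
Second-derivative test at each critical point:
  f''(-6.4641) = -1.1547 < 0 → local maximum
  f''(0.4641) = 1.1547 > 0 → local minimum

Critical points: x = -2*sqrt(3) - 3 ≈ -6.4641 (local maximum); x = -3 + 2*sqrt(3) ≈ 0.4641 (local minimum)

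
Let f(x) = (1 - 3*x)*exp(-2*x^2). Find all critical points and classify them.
f'(x) = (4*x*(3*x - 1) - 3)*exp(-2*x^2)

Solve f'(x) = 0:
  f'(x) = (12*x^2 - 4*x - 3)·exp(-2*x^2) and exp(-2*x^2) > 0 for every x, so f'(x) = 0 ⇔ 12*x^2 - 4*x - 3 = 0.
  12*x^2 - 4*x - 3 = 0 has no rational roots; quadratic formula: x = (4 ± √160)/24.
  ⇒ x = 1/6 - sqrt(10)/6 ≈ -0.3604, 1/6 + sqrt(10)/6 ≈ 0.6937

f''(x) = 4*(4*x^2*(1 - 3*x) + 9*x - 1)*exp(-2*x^2)
Second-derivative test at each critical point:
  f''(-0.3604) = -9.7556 < 0 → local maximum
  f''(0.6937) = 4.8313 > 0 → local minimum

Critical points: x = 1/6 - sqrt(10)/6 ≈ -0.3604 (local maximum); x = 1/6 + sqrt(10)/6 ≈ 0.6937 (local minimum)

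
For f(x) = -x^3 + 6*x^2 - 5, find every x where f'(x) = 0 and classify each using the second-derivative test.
f'(x) = 3*x*(4 - x)

Solve f'(x) = 0:
  Factor: -3*x^2 + 12*x = -3*x*(x - 4) = 0.
  ⇒ x = 0, 4

f''(x) = 12 - 6*x
Second-derivative test at each critical point:
  f''(0) = 12 > 0 → local minimum
  f''(4) = -12 < 0 → local maximum

Critical points: x = 0 (local minimum); x = 4 (local maximum)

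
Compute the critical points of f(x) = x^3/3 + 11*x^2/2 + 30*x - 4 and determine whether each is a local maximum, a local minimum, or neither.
f'(x) = x^2 + 11*x + 30

Solve f'(x) = 0:
  Factor: x^2 + 11*x + 30 = (x + 5)*(x + 6) = 0.
  ⇒ x = -6, -5

f''(x) = 2*x + 11
Second-derivative test at each critical point:
  f''(-6) = -1 < 0 → local maximum
  f''(-5) = 1 > 0 → local minimum

Critical points: x = -6 (local maximum); x = -5 (local minimum)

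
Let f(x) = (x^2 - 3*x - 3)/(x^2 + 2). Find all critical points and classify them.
f'(x) = (3*x^2 + 10*x - 6)/(x^4 + 4*x^2 + 4)

Solve f'(x) = 0:
  f'(x) = (3*x^2 + 10*x - 6)/(x^2 + 2)^2; the denominator is positive wherever f is defined, so f'(x) = 0 ⇔ 3*x^2 + 10*x - 6 = 0.
  3*x^2 + 10*x - 6 = 0 has no rational roots; quadratic formula: x = (-10 ± √172)/6.
  ⇒ x = -sqrt(43)/3 - 5/3 ≈ -3.8525, -5/3 + sqrt(43)/3 ≈ 0.5191

f''(x) = 2*(-3*x^3 - 15*x^2 + 18*x + 10)/(x^6 + 6*x^4 + 12*x^2 + 8)
Second-derivative test at each critical point:
  f''(-3.8525) = -0.0462 < 0 → local maximum
  f''(0.5191) = 2.5462 > 0 → local minimum

Critical points: x = -sqrt(43)/3 - 5/3 ≈ -3.8525 (local maximum); x = -5/3 + sqrt(43)/3 ≈ 0.5191 (local minimum)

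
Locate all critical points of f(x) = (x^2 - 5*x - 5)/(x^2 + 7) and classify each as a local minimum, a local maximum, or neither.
f'(x) = (5*x^2 + 24*x - 35)/(x^4 + 14*x^2 + 49)

Solve f'(x) = 0:
  f'(x) = (5*x^2 + 24*x - 35)/(x^2 + 7)^2; the denominator is positive wherever f is defined, so f'(x) = 0 ⇔ 5*x^2 + 24*x - 35 = 0.
  5*x^2 + 24*x - 35 = 0 has no rational roots; quadratic formula: x = (-24 ± √1276)/10.
  ⇒ x = -sqrt(319)/5 - 12/5 ≈ -5.9721, -12/5 + sqrt(319)/5 ≈ 1.1721

f''(x) = 2*(-5*x^3 - 36*x^2 + 105*x + 84)/(x^6 + 21*x^4 + 147*x^2 + 343)
Second-derivative test at each critical point:
  f''(-5.9721) = -0.0196 < 0 → local maximum
  f''(1.1721) = 0.5094 > 0 → local minimum

Critical points: x = -sqrt(319)/5 - 12/5 ≈ -5.9721 (local maximum); x = -12/5 + sqrt(319)/5 ≈ 1.1721 (local minimum)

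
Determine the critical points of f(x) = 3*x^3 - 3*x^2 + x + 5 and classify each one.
f'(x) = 9*x^2 - 6*x + 1

Solve f'(x) = 0:
  Factor: 9*x^2 - 6*x + 1 = (3*x - 1)^2 = 0.
  ⇒ x = 1/3

f''(x) = 18*x - 6
Second-derivative test at each critical point:
  f''(1/3) = 0, so the second-derivative test is inconclusive; use the first-derivative test: f'(1/12) = 0.5625, f'(7/12) = 0.5625 — f' is positive on both sides (no sign change) → neither a local maximum nor a local minimum

Critical points: x = 1/3 (neither)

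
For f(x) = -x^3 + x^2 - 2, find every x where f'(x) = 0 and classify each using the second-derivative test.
f'(x) = x*(2 - 3*x)

Solve f'(x) = 0:
  Factor: -3*x^2 + 2*x = -x*(3*x - 2) = 0.
  ⇒ x = 0, 2/3

f''(x) = 2 - 6*x
Second-derivative test at each critical point:
  f''(0) = 2 > 0 → local minimum
  f''(2/3) = -2 < 0 → local maximum

Critical points: x = 0 (local minimum); x = 2/3 (local maximum)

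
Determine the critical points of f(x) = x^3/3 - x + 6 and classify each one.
f'(x) = x^2 - 1

Solve f'(x) = 0:
  Factor: x^2 - 1 = (x - 1)*(x + 1) = 0.
  ⇒ x = -1, 1

f''(x) = 2*x
Second-derivative test at each critical point:
  f''(-1) = -2 < 0 → local maximum
  f''(1) = 2 > 0 → local minimum

Critical points: x = -1 (local maximum); x = 1 (local minimum)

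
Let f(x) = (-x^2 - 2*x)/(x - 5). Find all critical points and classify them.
f'(x) = (-x^2 + 10*x + 10)/(x^2 - 10*x + 25)

Solve f'(x) = 0:
  f'(x) = -(x^2 - 10*x - 10)/(x - 5)^2; the denominator is positive wherever f is defined, so f'(x) = 0 ⇔ -x^2 + 10*x + 10 = 0.
  x^2 - 10*x - 10 = 0 has no rational roots; quadratic formula: x = (10 ± √140)/2.
  ⇒ x = 5 - sqrt(35) ≈ -0.9161, 5 + sqrt(35) ≈ 10.9161

f''(x) = -70/(x^3 - 15*x^2 + 75*x - 125)
Second-derivative test at each critical point:
  f''(-0.9161) = 0.3381 > 0 → local minimum
  f''(10.9161) = -0.3381 < 0 → local maximum

Critical points: x = 5 - sqrt(35) ≈ -0.9161 (local minimum); x = 5 + sqrt(35) ≈ 10.9161 (local maximum)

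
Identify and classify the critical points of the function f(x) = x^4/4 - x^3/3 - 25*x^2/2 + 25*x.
f'(x) = x^3 - x^2 - 25*x + 25

Solve f'(x) = 0:
  Factor: x^3 - x^2 - 25*x + 25 = (x - 5)*(x - 1)*(x + 5) = 0.
  ⇒ x = -5, 1, 5

f''(x) = 3*x^2 - 2*x - 25
Second-derivative test at each critical point:
  f''(-5) = 60 > 0 → local minimum
  f''(1) = -24 < 0 → local maximum
  f''(5) = 40 > 0 → local minimum

Critical points: x = -5 (local minimum); x = 1 (local maximum); x = 5 (local minimum)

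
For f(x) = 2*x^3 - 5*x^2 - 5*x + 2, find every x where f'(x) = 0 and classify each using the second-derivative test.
f'(x) = 6*x^2 - 10*x - 5

Solve f'(x) = 0:
  6*x^2 - 10*x - 5 = 0 has no rational roots; quadratic formula: x = (10 ± √220)/12.
  ⇒ x = 5/6 - sqrt(55)/6 ≈ -0.4027, 5/6 + sqrt(55)/6 ≈ 2.0694

f''(x) = 12*x - 10
Second-derivative test at each critical point:
  f''(-0.4027) = -14.8324 < 0 → local maximum
  f''(2.0694) = 14.8324 > 0 → local minimum

Critical points: x = 5/6 - sqrt(55)/6 ≈ -0.4027 (local maximum); x = 5/6 + sqrt(55)/6 ≈ 2.0694 (local minimum)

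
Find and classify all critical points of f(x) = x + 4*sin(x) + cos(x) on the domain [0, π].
f'(x) = -sin(x) + 4*cos(x) + 1

Solve f'(x) = 0 on [0, π]:
  f'(x) = 0 ⇔ -sin(x) + 4*cos(x) = -1. Write the left side as R·cos(x + φ) with R = √(4² + 1²) = sqrt(17), cos φ = 4*sqrt(17)/17, sin φ = sqrt(17)/17; then cos(x + φ) = -sqrt(17)/17. Solve for x and keep the solutions lying in [0, π].
  ⇒ x = pi/2 ≈ 1.5708

f''(x) = -4*sin(x) - cos(x)
Second-derivative test at each critical point:
  f''(1.5708) = -4 < 0 → local maximum

Critical points: x = pi/2 ≈ 1.5708 (local maximum)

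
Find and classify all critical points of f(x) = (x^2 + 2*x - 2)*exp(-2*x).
f'(x) = 2*(-x^2 - x + 3)*exp(-2*x)

Solve f'(x) = 0:
  f'(x) = (-2*x^2 - 2*x + 6)·exp(-2*x) and exp(-2*x) > 0 for every x, so f'(x) = 0 ⇔ -2*x^2 - 2*x + 6 = 0.
  Factor: -2*x^2 - 2*x + 6 = -2*(x^2 + x - 3); x^2 + x - 3 = 0 has no rational roots; quadratic formula: x = (-1 ± √13)/2.
  ⇒ x = -sqrt(13)/2 - 1/2 ≈ -2.3028, -1/2 + sqrt(13)/2 ≈ 1.3028

f''(x) = 2*(2*x^2 - 7)*exp(-2*x)
Second-derivative test at each critical point:
  f''(-2.3028) = 721.3851 > 0 → local minimum
  f''(1.3028) = -0.5326 < 0 → local maximum

Critical points: x = -sqrt(13)/2 - 1/2 ≈ -2.3028 (local minimum); x = -1/2 + sqrt(13)/2 ≈ 1.3028 (local maximum)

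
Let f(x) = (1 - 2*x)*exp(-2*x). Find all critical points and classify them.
f'(x) = 4*(x - 1)*exp(-2*x)

Solve f'(x) = 0:
  f'(x) = (4*x - 4)·exp(-2*x) and exp(-2*x) > 0 for every x, so f'(x) = 0 ⇔ 4*x - 4 = 0.
  Factor: 4*x - 4 = 4*(x - 1) = 0.
  ⇒ x = 1

f''(x) = 4*(3 - 2*x)*exp(-2*x)
Second-derivative test at each critical point:
  f''(1) = 0.5413 > 0 → local minimum

Critical points: x = 1 (local minimum)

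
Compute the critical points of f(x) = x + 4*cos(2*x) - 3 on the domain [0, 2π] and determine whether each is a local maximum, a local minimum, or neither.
f'(x) = 1 - 8*sin(2*x)

Solve f'(x) = 0 on [0, 2π]:
  f'(x) = 0 ⇔ sin(2*x) = 1/8, i.e. 2*x = arcsin(1/8) + 2nπ or 2*x = π − arcsin(1/8) + 2nπ; keep the solutions lying in [0, 2π].
  ⇒ x = asin(1/8)/2 ≈ 0.0627, -asin(1/8)/2 + pi/2 ≈ 1.5081, asin(1/8)/2 + pi ≈ 3.2043, -asin(1/8)/2 + 3*pi/2 ≈ 4.6497

f''(x) = -16*cos(2*x)
Second-derivative test at each critical point:
  f''(0.0627) = -15.8745 < 0 → local maximum
  f''(1.5081) = 15.8745 > 0 → local minimum
  f''(3.2043) = -15.8745 < 0 → local maximum
  f''(4.6497) = 15.8745 > 0 → local minimum

Critical points: x = asin(1/8)/2 ≈ 0.0627 (local maximum); x = -asin(1/8)/2 + pi/2 ≈ 1.5081 (local minimum); x = asin(1/8)/2 + pi ≈ 3.2043 (local maximum); x = -asin(1/8)/2 + 3*pi/2 ≈ 4.6497 (local minimum)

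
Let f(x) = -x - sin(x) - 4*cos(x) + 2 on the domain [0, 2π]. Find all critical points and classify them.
f'(x) = 4*sin(x) - cos(x) - 1

Solve f'(x) = 0 on [0, 2π]:
  f'(x) = 0 ⇔ 4*sin(x) - cos(x) = 1. Write the left side as R·cos(x + φ) with R = √((-1)² + (-4)²) = sqrt(17), cos φ = -sqrt(17)/17, sin φ = -4*sqrt(17)/17; then cos(x + φ) = sqrt(17)/17. Solve for x and keep the solutions lying in [0, 2π].
  ⇒ x = atan(8/15) ≈ 0.4900, pi ≈ 3.1416

f''(x) = sin(x) + 4*cos(x)
Second-derivative test at each critical point:
  f''(0.4900) = 4 > 0 → local minimum
  f''(3.1416) = -4 < 0 → local maximum

Critical points: x = atan(8/15) ≈ 0.4900 (local minimum); x = pi ≈ 3.1416 (local maximum)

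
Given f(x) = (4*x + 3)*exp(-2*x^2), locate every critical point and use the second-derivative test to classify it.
f'(x) = 4*(-x*(4*x + 3) + 1)*exp(-2*x^2)

Solve f'(x) = 0:
  f'(x) = (-16*x^2 - 12*x + 4)·exp(-2*x^2) and exp(-2*x^2) > 0 for every x, so f'(x) = 0 ⇔ -16*x^2 - 12*x + 4 = 0.
  Factor: -16*x^2 - 12*x + 4 = -4*(x + 1)*(4*x - 1) = 0.
  ⇒ x = -1, 1/4

f''(x) = 4*(4*x^2*(4*x + 3) - 12*x - 3)*exp(-2*x^2)
Second-derivative test at each critical point:
  f''(-1) = 2.7067 > 0 → local minimum
  f''(1/4) = -17.6499 < 0 → local maximum

Critical points: x = -1 (local minimum); x = 1/4 (local maximum)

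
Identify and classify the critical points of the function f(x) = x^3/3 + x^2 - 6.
f'(x) = x*(x + 2)

Solve f'(x) = 0:
  Factor: x^2 + 2*x = x*(x + 2) = 0.
  ⇒ x = -2, 0

f''(x) = 2*x + 2
Second-derivative test at each critical point:
  f''(-2) = -2 < 0 → local maximum
  f''(0) = 2 > 0 → local minimum

Critical points: x = -2 (local maximum); x = 0 (local minimum)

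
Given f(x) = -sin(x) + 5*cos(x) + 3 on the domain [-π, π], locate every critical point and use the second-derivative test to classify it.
f'(x) = -5*sin(x) - cos(x)

Solve f'(x) = 0 on [-π, π]:
  f'(x) = 0 ⇔ -cos(x) = 5*sin(x) ⇔ tan(x) = -1/5, i.e. x = arctan(-1/5) + nπ; keep the solutions lying in [-π, π].
  ⇒ x = -atan(1/5) ≈ -0.1974, pi - atan(1/5) ≈ 2.9442

f''(x) = sin(x) - 5*cos(x)
Second-derivative test at each critical point:
  f''(-0.1974) = -5.0990 < 0 → local maximum
  f''(2.9442) = 5.0990 > 0 → local minimum

Critical points: x = -atan(1/5) ≈ -0.1974 (local maximum); x = pi - atan(1/5) ≈ 2.9442 (local minimum)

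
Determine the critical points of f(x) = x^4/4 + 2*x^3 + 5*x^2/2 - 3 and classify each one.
f'(x) = x*(x^2 + 6*x + 5)

Solve f'(x) = 0:
  Factor: x^3 + 6*x^2 + 5*x = x*(x + 1)*(x + 5) = 0.
  ⇒ x = -5, -1, 0

f''(x) = 3*x^2 + 12*x + 5
Second-derivative test at each critical point:
  f''(-5) = 20 > 0 → local minimum
  f''(-1) = -4 < 0 → local maximum
  f''(0) = 5 > 0 → local minimum

Critical points: x = -5 (local minimum); x = -1 (local maximum); x = 0 (local minimum)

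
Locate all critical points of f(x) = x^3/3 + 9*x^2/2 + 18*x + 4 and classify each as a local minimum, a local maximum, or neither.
f'(x) = x^2 + 9*x + 18

Solve f'(x) = 0:
  Factor: x^2 + 9*x + 18 = (x + 3)*(x + 6) = 0.
  ⇒ x = -6, -3

f''(x) = 2*x + 9
Second-derivative test at each critical point:
  f''(-6) = -3 < 0 → local maximum
  f''(-3) = 3 > 0 → local minimum

Critical points: x = -6 (local maximum); x = -3 (local minimum)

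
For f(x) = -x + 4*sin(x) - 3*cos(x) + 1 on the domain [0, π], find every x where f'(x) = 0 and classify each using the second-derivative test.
f'(x) = 3*sin(x) + 4*cos(x) - 1

Solve f'(x) = 0 on [0, π]:
  f'(x) = 0 ⇔ 3*sin(x) + 4*cos(x) = 1. Write the left side as R·cos(x + φ) with R = √(4² + (-3)²) = 5, cos φ = 4/5, sin φ = -3/5; then cos(x + φ) = 1/5. Solve for x and keep the solutions lying in [0, π].
  ⇒ x = atan((3 + 8*sqrt(6))/(4 - 6*sqrt(6))) + pi ≈ 2.0129

f''(x) = -4*sin(x) + 3*cos(x)
Second-derivative test at each critical point:
  f''(2.0129) = -4.8990 < 0 → local maximum

Critical points: x = atan((3 + 8*sqrt(6))/(4 - 6*sqrt(6))) + pi ≈ 2.0129 (local maximum)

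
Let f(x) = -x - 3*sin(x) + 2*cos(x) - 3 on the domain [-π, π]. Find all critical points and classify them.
f'(x) = -2*sin(x) - 3*cos(x) - 1

Solve f'(x) = 0 on [-π, π]:
  f'(x) = 0 ⇔ -2*sin(x) - 3*cos(x) = 1. Write the left side as R·cos(x + φ) with R = √((-3)² + 2²) = sqrt(13), cos φ = -3*sqrt(13)/13, sin φ = 2*sqrt(13)/13; then cos(x + φ) = sqrt(13)/13. Solve for x and keep the solutions lying in [-π, π].
  ⇒ x = atan((-6*sqrt(3) - 2)/(-3 + 4*sqrt(3))) ≈ -1.2638, atan((-2 + 6*sqrt(3))/(-4*sqrt(3) - 3)) + pi ≈ 2.4398

f''(x) = 3*sin(x) - 2*cos(x)
Second-derivative test at each critical point:
  f''(-1.2638) = -3.4641 < 0 → local maximum
  f''(2.4398) = 3.4641 > 0 → local minimum

Critical points: x = atan((-6*sqrt(3) - 2)/(-3 + 4*sqrt(3))) ≈ -1.2638 (local maximum); x = atan((-2 + 6*sqrt(3))/(-4*sqrt(3) - 3)) + pi ≈ 2.4398 (local minimum)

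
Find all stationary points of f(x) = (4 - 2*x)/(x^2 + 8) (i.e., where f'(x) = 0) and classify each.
f'(x) = 2*(-x^2 + 2*x*(x - 2) - 8)/(x^2 + 8)^2

Solve f'(x) = 0:
  f'(x) = 2*(x^2 - 4*x - 8)/(x^2 + 8)^2; the denominator is positive wherever f is defined, so f'(x) = 0 ⇔ 2*x^2 - 8*x - 16 = 0.
  Factor: 2*x^2 - 8*x - 16 = 2*(x^2 - 4*x - 8); x^2 - 4*x - 8 = 0 has no rational roots; quadratic formula: x = (4 ± √48)/2.
  ⇒ x = 2 - 2*sqrt(3) ≈ -1.4641, 2 + 2*sqrt(3) ≈ 5.4641

f''(x) = 4*(4*x^2*(2 - x) + (3*x - 2)*(x^2 + 8))/(x^2 + 8)^3
Second-derivative test at each critical point:
  f''(-1.4641) = -0.1347 < 0 → local maximum
  f''(5.4641) = 0.0097 > 0 → local minimum

Critical points: x = 2 - 2*sqrt(3) ≈ -1.4641 (local maximum); x = 2 + 2*sqrt(3) ≈ 5.4641 (local minimum)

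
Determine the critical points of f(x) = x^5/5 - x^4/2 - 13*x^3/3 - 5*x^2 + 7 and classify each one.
f'(x) = x*(x^3 - 2*x^2 - 13*x - 10)

Solve f'(x) = 0:
  Factor: x^4 - 2*x^3 - 13*x^2 - 10*x = x*(x - 5)*(x + 1)*(x + 2) = 0.
  ⇒ x = -2, -1, 0, 5

f''(x) = 4*x^3 - 6*x^2 - 26*x - 10
Second-derivative test at each critical point:
  f''(-2) = -14 < 0 → local maximum
  f''(-1) = 6 > 0 → local minimum
  f''(0) = -10 < 0 → local maximum
  f''(5) = 210 > 0 → local minimum

Critical points: x = -2 (local maximum); x = -1 (local minimum); x = 0 (local maximum); x = 5 (local minimum)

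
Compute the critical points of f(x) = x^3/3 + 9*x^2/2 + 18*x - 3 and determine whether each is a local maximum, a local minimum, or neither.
f'(x) = x^2 + 9*x + 18

Solve f'(x) = 0:
  Factor: x^2 + 9*x + 18 = (x + 3)*(x + 6) = 0.
  ⇒ x = -6, -3

f''(x) = 2*x + 9
Second-derivative test at each critical point:
  f''(-6) = -3 < 0 → local maximum
  f''(-3) = 3 > 0 → local minimum

Critical points: x = -6 (local maximum); x = -3 (local minimum)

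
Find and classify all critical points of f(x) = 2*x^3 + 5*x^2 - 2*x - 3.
f'(x) = 6*x^2 + 10*x - 2

Solve f'(x) = 0:
  Factor: 6*x^2 + 10*x - 2 = 2*(3*x^2 + 5*x - 1); 3*x^2 + 5*x - 1 = 0 has no rational roots; quadratic formula: x = (-5 ± √37)/6.
  ⇒ x = -sqrt(37)/6 - 5/6 ≈ -1.8471, -5/6 + sqrt(37)/6 ≈ 0.1805

f''(x) = 12*x + 10
Second-derivative test at each critical point:
  f''(-1.8471) = -12.1655 < 0 → local maximum
  f''(0.1805) = 12.1655 > 0 → local minimum

Critical points: x = -sqrt(37)/6 - 5/6 ≈ -1.8471 (local maximum); x = -5/6 + sqrt(37)/6 ≈ 0.1805 (local minimum)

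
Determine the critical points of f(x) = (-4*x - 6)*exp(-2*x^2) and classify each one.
f'(x) = 4*(2*x*(2*x + 3) - 1)*exp(-2*x^2)

Solve f'(x) = 0:
  f'(x) = (16*x^2 + 24*x - 4)·exp(-2*x^2) and exp(-2*x^2) > 0 for every x, so f'(x) = 0 ⇔ 16*x^2 + 24*x - 4 = 0.
  Factor: 16*x^2 + 24*x - 4 = 4*(4*x^2 + 6*x - 1); 4*x^2 + 6*x - 1 = 0 has no rational roots; quadratic formula: x = (-6 ± √52)/8.
  ⇒ x = -sqrt(13)/4 - 3/4 ≈ -1.6514, -3/4 + sqrt(13)/4 ≈ 0.1514

f''(x) = 8*(-8*x^3 - 12*x^2 + 6*x + 3)*exp(-2*x^2)
Second-derivative test at each critical point:
  f''(-1.6514) = -0.1234 < 0 → local maximum
  f''(0.1514) = 27.5521 > 0 → local minimum

Critical points: x = -sqrt(13)/4 - 3/4 ≈ -1.6514 (local maximum); x = -3/4 + sqrt(13)/4 ≈ 0.1514 (local minimum)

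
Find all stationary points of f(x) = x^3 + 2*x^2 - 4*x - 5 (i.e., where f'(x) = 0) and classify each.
f'(x) = 3*x^2 + 4*x - 4

Solve f'(x) = 0:
  Factor: 3*x^2 + 4*x - 4 = (x + 2)*(3*x - 2) = 0.
  ⇒ x = -2, 2/3

f''(x) = 6*x + 4
Second-derivative test at each critical point:
  f''(-2) = -8 < 0 → local maximum
  f''(2/3) = 8 > 0 → local minimum

Critical points: x = -2 (local maximum); x = 2/3 (local minimum)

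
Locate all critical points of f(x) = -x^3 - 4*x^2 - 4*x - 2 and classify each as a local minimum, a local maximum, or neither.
f'(x) = -3*x^2 - 8*x - 4

Solve f'(x) = 0:
  Factor: -3*x^2 - 8*x - 4 = -(x + 2)*(3*x + 2) = 0.
  ⇒ x = -2, -2/3

f''(x) = -6*x - 8
Second-derivative test at each critical point:
  f''(-2) = 4 > 0 → local minimum
  f''(-2/3) = -4 < 0 → local maximum

Critical points: x = -2 (local minimum); x = -2/3 (local maximum)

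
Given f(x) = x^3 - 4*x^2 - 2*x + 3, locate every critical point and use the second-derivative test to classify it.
f'(x) = 3*x^2 - 8*x - 2

Solve f'(x) = 0:
  3*x^2 - 8*x - 2 = 0 has no rational roots; quadratic formula: x = (8 ± √88)/6.
  ⇒ x = 4/3 - sqrt(22)/3 ≈ -0.2301, 4/3 + sqrt(22)/3 ≈ 2.8968

f''(x) = 6*x - 8
Second-derivative test at each critical point:
  f''(-0.2301) = -9.3808 < 0 → local maximum
  f''(2.8968) = 9.3808 > 0 → local minimum

Critical points: x = 4/3 - sqrt(22)/3 ≈ -0.2301 (local maximum); x = 4/3 + sqrt(22)/3 ≈ 2.8968 (local minimum)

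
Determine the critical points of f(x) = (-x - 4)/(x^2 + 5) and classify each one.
f'(x) = (-x^2 + 2*x*(x + 4) - 5)/(x^2 + 5)^2

Solve f'(x) = 0:
  f'(x) = (x^2 + 8*x - 5)/(x^2 + 5)^2; the denominator is positive wherever f is defined, so f'(x) = 0 ⇔ x^2 + 8*x - 5 = 0.
  x^2 + 8*x - 5 = 0 has no rational roots; quadratic formula: x = (-8 ± √84)/2.
  ⇒ x = -sqrt(21) - 4 ≈ -8.5826, -4 + sqrt(21) ≈ 0.5826

f''(x) = 2*(-4*x^2*(x + 4) + (3*x + 4)*(x^2 + 5))/(x^2 + 5)^3
Second-derivative test at each critical point:
  f''(-8.5826) = -0.0015 < 0 → local maximum
  f''(0.5826) = 0.3215 > 0 → local minimum

Critical points: x = -sqrt(21) - 4 ≈ -8.5826 (local maximum); x = -4 + sqrt(21) ≈ 0.5826 (local minimum)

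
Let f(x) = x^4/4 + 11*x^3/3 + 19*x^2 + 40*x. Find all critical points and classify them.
f'(x) = x^3 + 11*x^2 + 38*x + 40

Solve f'(x) = 0:
  Factor: x^3 + 11*x^2 + 38*x + 40 = (x + 2)*(x + 4)*(x + 5) = 0.
  ⇒ x = -5, -4, -2

f''(x) = 3*x^2 + 22*x + 38
Second-derivative test at each critical point:
  f''(-5) = 3 > 0 → local minimum
  f''(-4) = -2 < 0 → local maximum
  f''(-2) = 6 > 0 → local minimum

Critical points: x = -5 (local minimum); x = -4 (local maximum); x = -2 (local minimum)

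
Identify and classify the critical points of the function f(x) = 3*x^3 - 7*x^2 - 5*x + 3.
f'(x) = 9*x^2 - 14*x - 5

Solve f'(x) = 0:
  9*x^2 - 14*x - 5 = 0 has no rational roots; quadratic formula: x = (14 ± √376)/18.
  ⇒ x = 7/9 - sqrt(94)/9 ≈ -0.2995, 7/9 + sqrt(94)/9 ≈ 1.8550

f''(x) = 18*x - 14
Second-derivative test at each critical point:
  f''(-0.2995) = -19.3907 < 0 → local maximum
  f''(1.8550) = 19.3907 > 0 → local minimum

Critical points: x = 7/9 - sqrt(94)/9 ≈ -0.2995 (local maximum); x = 7/9 + sqrt(94)/9 ≈ 1.8550 (local minimum)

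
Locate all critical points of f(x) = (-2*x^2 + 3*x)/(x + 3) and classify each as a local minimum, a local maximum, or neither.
f'(x) = (-2*x^2 - 12*x + 9)/(x^2 + 6*x + 9)

Solve f'(x) = 0:
  f'(x) = -(2*x^2 + 12*x - 9)/(x + 3)^2; the denominator is positive wherever f is defined, so f'(x) = 0 ⇔ -2*x^2 - 12*x + 9 = 0.
  2*x^2 + 12*x - 9 = 0 has no rational roots; quadratic formula: x = (-12 ± √216)/4.
  ⇒ x = -3*sqrt(6)/2 - 3 ≈ -6.6742, -3 + 3*sqrt(6)/2 ≈ 0.6742

f''(x) = -54/(x^3 + 9*x^2 + 27*x + 27)
Second-derivative test at each critical point:
  f''(-6.6742) = 1.0887 > 0 → local minimum
  f''(0.6742) = -1.0887 < 0 → local maximum

Critical points: x = -3*sqrt(6)/2 - 3 ≈ -6.6742 (local minimum); x = -3 + 3*sqrt(6)/2 ≈ 0.6742 (local maximum)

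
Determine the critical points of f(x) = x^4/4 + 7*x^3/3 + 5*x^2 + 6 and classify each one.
f'(x) = x*(x^2 + 7*x + 10)

Solve f'(x) = 0:
  Factor: x^3 + 7*x^2 + 10*x = x*(x + 2)*(x + 5) = 0.
  ⇒ x = -5, -2, 0

f''(x) = 3*x^2 + 14*x + 10
Second-derivative test at each critical point:
  f''(-5) = 15 > 0 → local minimum
  f''(-2) = -6 < 0 → local maximum
  f''(0) = 10 > 0 → local minimum

Critical points: x = -5 (local minimum); x = -2 (local maximum); x = 0 (local minimum)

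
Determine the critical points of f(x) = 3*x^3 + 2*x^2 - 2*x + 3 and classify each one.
f'(x) = 9*x^2 + 4*x - 2

Solve f'(x) = 0:
  9*x^2 + 4*x - 2 = 0 has no rational roots; quadratic formula: x = (-4 ± √88)/18.
  ⇒ x = -sqrt(22)/9 - 2/9 ≈ -0.7434, -2/9 + sqrt(22)/9 ≈ 0.2989

f''(x) = 18*x + 4
Second-derivative test at each critical point:
  f''(-0.7434) = -9.3808 < 0 → local maximum
  f''(0.2989) = 9.3808 > 0 → local minimum

Critical points: x = -sqrt(22)/9 - 2/9 ≈ -0.7434 (local maximum); x = -2/9 + sqrt(22)/9 ≈ 0.2989 (local minimum)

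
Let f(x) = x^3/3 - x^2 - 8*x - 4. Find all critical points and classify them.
f'(x) = x^2 - 2*x - 8

Solve f'(x) = 0:
  Factor: x^2 - 2*x - 8 = (x - 4)*(x + 2) = 0.
  ⇒ x = -2, 4

f''(x) = 2*x - 2
Second-derivative test at each critical point:
  f''(-2) = -6 < 0 → local maximum
  f''(4) = 6 > 0 → local minimum

Critical points: x = -2 (local maximum); x = 4 (local minimum)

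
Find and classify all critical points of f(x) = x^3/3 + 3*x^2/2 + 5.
f'(x) = x*(x + 3)

Solve f'(x) = 0:
  Factor: x^2 + 3*x = x*(x + 3) = 0.
  ⇒ x = -3, 0

f''(x) = 2*x + 3
Second-derivative test at each critical point:
  f''(-3) = -3 < 0 → local maximum
  f''(0) = 3 > 0 → local minimum

Critical points: x = -3 (local maximum); x = 0 (local minimum)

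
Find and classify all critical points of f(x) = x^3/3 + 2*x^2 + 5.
f'(x) = x*(x + 4)

Solve f'(x) = 0:
  Factor: x^2 + 4*x = x*(x + 4) = 0.
  ⇒ x = -4, 0

f''(x) = 2*x + 4
Second-derivative test at each critical point:
  f''(-4) = -4 < 0 → local maximum
  f''(0) = 4 > 0 → local minimum

Critical points: x = -4 (local maximum); x = 0 (local minimum)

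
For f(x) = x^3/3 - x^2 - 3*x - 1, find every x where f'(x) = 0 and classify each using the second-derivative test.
f'(x) = x^2 - 2*x - 3

Solve f'(x) = 0:
  Factor: x^2 - 2*x - 3 = (x - 3)*(x + 1) = 0.
  ⇒ x = -1, 3

f''(x) = 2*x - 2
Second-derivative test at each critical point:
  f''(-1) = -4 < 0 → local maximum
  f''(3) = 4 > 0 → local minimum

Critical points: x = -1 (local maximum); x = 3 (local minimum)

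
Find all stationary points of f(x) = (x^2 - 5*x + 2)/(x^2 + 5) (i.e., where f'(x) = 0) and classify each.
f'(x) = (5*x^2 + 6*x - 25)/(x^4 + 10*x^2 + 25)

Solve f'(x) = 0:
  f'(x) = (5*x^2 + 6*x - 25)/(x^2 + 5)^2; the denominator is positive wherever f is defined, so f'(x) = 0 ⇔ 5*x^2 + 6*x - 25 = 0.
  5*x^2 + 6*x - 25 = 0 has no rational roots; quadratic formula: x = (-6 ± √536)/10.
  ⇒ x = -sqrt(134)/5 - 3/5 ≈ -2.9152, -3/5 + sqrt(134)/5 ≈ 1.7152

f''(x) = 2*(-5*x^3 - 9*x^2 + 75*x + 15)/(x^6 + 15*x^4 + 75*x^2 + 125)
Second-derivative test at each critical point:
  f''(-2.9152) = -0.1271 < 0 → local maximum
  f''(1.7152) = 0.3671 > 0 → local minimum

Critical points: x = -sqrt(134)/5 - 3/5 ≈ -2.9152 (local maximum); x = -3/5 + sqrt(134)/5 ≈ 1.7152 (local minimum)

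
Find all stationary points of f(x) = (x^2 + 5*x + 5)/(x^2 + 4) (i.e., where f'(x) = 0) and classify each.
f'(x) = (-5*x^2 - 2*x + 20)/(x^4 + 8*x^2 + 16)

Solve f'(x) = 0:
  f'(x) = -(5*x^2 + 2*x - 20)/(x^2 + 4)^2; the denominator is positive wherever f is defined, so f'(x) = 0 ⇔ -5*x^2 - 2*x + 20 = 0.
  5*x^2 + 2*x - 20 = 0 has no rational roots; quadratic formula: x = (-2 ± √404)/10.
  ⇒ x = -sqrt(101)/5 - 1/5 ≈ -2.2100, -1/5 + sqrt(101)/5 ≈ 1.8100

f''(x) = 2*(5*x^3 + 3*x^2 - 60*x - 4)/(x^6 + 12*x^4 + 48*x^2 + 64)
Second-derivative test at each critical point:
  f''(-2.2100) = 0.2547 > 0 → local minimum
  f''(1.8100) = -0.3797 < 0 → local maximum

Critical points: x = -sqrt(101)/5 - 1/5 ≈ -2.2100 (local minimum); x = -1/5 + sqrt(101)/5 ≈ 1.8100 (local maximum)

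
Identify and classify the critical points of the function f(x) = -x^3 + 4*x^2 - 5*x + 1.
f'(x) = -3*x^2 + 8*x - 5

Solve f'(x) = 0:
  Factor: -3*x^2 + 8*x - 5 = -(x - 1)*(3*x - 5) = 0.
  ⇒ x = 1, 5/3

f''(x) = 8 - 6*x
Second-derivative test at each critical point:
  f''(1) = 2 > 0 → local minimum
  f''(5/3) = -2 < 0 → local maximum

Critical points: x = 1 (local minimum); x = 5/3 (local maximum)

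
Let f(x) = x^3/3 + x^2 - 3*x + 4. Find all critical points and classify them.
f'(x) = x^2 + 2*x - 3

Solve f'(x) = 0:
  Factor: x^2 + 2*x - 3 = (x - 1)*(x + 3) = 0.
  ⇒ x = -3, 1

f''(x) = 2*x + 2
Second-derivative test at each critical point:
  f''(-3) = -4 < 0 → local maximum
  f''(1) = 4 > 0 → local minimum

Critical points: x = -3 (local maximum); x = 1 (local minimum)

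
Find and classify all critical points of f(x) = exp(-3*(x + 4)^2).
f'(x) = 6*(-x - 4)*exp(-3*(x + 4)^2)

Solve f'(x) = 0:
  f'(x) = (-6*x - 24)·exp(-3*(x + 4)^2) and exp(-3*(x + 4)^2) > 0 for every x, so f'(x) = 0 ⇔ -6*x - 24 = 0.
  Factor: -6*x - 24 = -6*(x + 4) = 0.
  ⇒ x = -4

f''(x) = 6*(6*(x + 4)^2 - 1)*exp(-3*(x + 4)^2)
Second-derivative test at each critical point:
  f''(-4) = -6 < 0 → local maximum

Critical points: x = -4 (local maximum)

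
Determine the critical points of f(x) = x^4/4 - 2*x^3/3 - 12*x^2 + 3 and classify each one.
f'(x) = x*(x^2 - 2*x - 24)

Solve f'(x) = 0:
  Factor: x^3 - 2*x^2 - 24*x = x*(x - 6)*(x + 4) = 0.
  ⇒ x = -4, 0, 6

f''(x) = 3*x^2 - 4*x - 24
Second-derivative test at each critical point:
  f''(-4) = 40 > 0 → local minimum
  f''(0) = -24 < 0 → local maximum
  f''(6) = 60 > 0 → local minimum

Critical points: x = -4 (local minimum); x = 0 (local maximum); x = 6 (local minimum)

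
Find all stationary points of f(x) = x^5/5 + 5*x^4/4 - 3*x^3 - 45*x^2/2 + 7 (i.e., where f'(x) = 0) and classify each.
f'(x) = x*(x^3 + 5*x^2 - 9*x - 45)

Solve f'(x) = 0:
  Factor: x^4 + 5*x^3 - 9*x^2 - 45*x = x*(x - 3)*(x + 3)*(x + 5) = 0.
  ⇒ x = -5, -3, 0, 3

f''(x) = 4*x^3 + 15*x^2 - 18*x - 45
Second-derivative test at each critical point:
  f''(-5) = -80 < 0 → local maximum
  f''(-3) = 36 > 0 → local minimum
  f''(0) = -45 < 0 → local maximum
  f''(3) = 144 > 0 → local minimum

Critical points: x = -5 (local maximum); x = -3 (local minimum); x = 0 (local maximum); x = 3 (local minimum)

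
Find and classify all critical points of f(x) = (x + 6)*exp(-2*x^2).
f'(x) = (-4*x*(x + 6) + 1)*exp(-2*x^2)

Solve f'(x) = 0:
  f'(x) = (-4*x^2 - 24*x + 1)·exp(-2*x^2) and exp(-2*x^2) > 0 for every x, so f'(x) = 0 ⇔ -4*x^2 - 24*x + 1 = 0.
  4*x^2 + 24*x - 1 = 0 has no rational roots; quadratic formula: x = (-24 ± √592)/8.
  ⇒ x = -sqrt(37)/2 - 3 ≈ -6.0414, -3 + sqrt(37)/2 ≈ 0.0414

f''(x) = 4*(4*x^2*(x + 6) - 3*x - 6)*exp(-2*x^2)
Second-derivative test at each critical point:
  f''(-6.0414) = 4.832e-31 > 0 → local minimum
  f''(0.0414) = -24.2479 < 0 → local maximum

Critical points: x = -sqrt(37)/2 - 3 ≈ -6.0414 (local minimum); x = -3 + sqrt(37)/2 ≈ 0.0414 (local maximum)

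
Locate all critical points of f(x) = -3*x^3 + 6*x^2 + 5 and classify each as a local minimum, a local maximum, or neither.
f'(x) = 3*x*(4 - 3*x)

Solve f'(x) = 0:
  Factor: -9*x^2 + 12*x = -3*x*(3*x - 4) = 0.
  ⇒ x = 0, 4/3

f''(x) = 12 - 18*x
Second-derivative test at each critical point:
  f''(0) = 12 > 0 → local minimum
  f''(4/3) = -12 < 0 → local maximum

Critical points: x = 0 (local minimum); x = 4/3 (local maximum)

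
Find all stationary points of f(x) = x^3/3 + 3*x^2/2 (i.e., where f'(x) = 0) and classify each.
f'(x) = x*(x + 3)

Solve f'(x) = 0:
  Factor: x^2 + 3*x = x*(x + 3) = 0.
  ⇒ x = -3, 0

f''(x) = 2*x + 3
Second-derivative test at each critical point:
  f''(-3) = -3 < 0 → local maximum
  f''(0) = 3 > 0 → local minimum

Critical points: x = -3 (local maximum); x = 0 (local minimum)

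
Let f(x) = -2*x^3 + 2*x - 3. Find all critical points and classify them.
f'(x) = 2 - 6*x^2

Solve f'(x) = 0:
  Factor: 2 - 6*x^2 = -2*(3*x^2 - 1); 3*x^2 - 1 = 0 has no rational roots; quadratic formula: x = (0 ± √12)/6.
  ⇒ x = -sqrt(3)/3 ≈ -0.5774, sqrt(3)/3 ≈ 0.5774

f''(x) = -12*x
Second-derivative test at each critical point:
  f''(-0.5774) = 6.9282 > 0 → local minimum
  f''(0.5774) = -6.9282 < 0 → local maximum

Critical points: x = -sqrt(3)/3 ≈ -0.5774 (local minimum); x = sqrt(3)/3 ≈ 0.5774 (local maximum)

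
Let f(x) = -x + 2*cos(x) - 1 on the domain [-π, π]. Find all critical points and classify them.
f'(x) = -2*sin(x) - 1

Solve f'(x) = 0 on [-π, π]:
  f'(x) = 0 ⇔ sin(x) = -1/2, i.e. x = arcsin(-1/2) + 2nπ or x = π − arcsin(-1/2) + 2nπ; keep the solutions lying in [-π, π].
  ⇒ x = -5*pi/6 ≈ -2.6180, -pi/6 ≈ -0.5236

f''(x) = -2*cos(x)
Second-derivative test at each critical point:
  f''(-2.6180) = 1.7321 > 0 → local minimum
  f''(-0.5236) = -1.7321 < 0 → local maximum

Critical points: x = -5*pi/6 ≈ -2.6180 (local minimum); x = -pi/6 ≈ -0.5236 (local maximum)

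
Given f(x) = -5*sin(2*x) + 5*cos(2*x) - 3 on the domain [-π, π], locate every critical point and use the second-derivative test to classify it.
f'(x) = -10*sqrt(2)*sin(2*x + pi/4)

Solve f'(x) = 0 on [-π, π]:
  f'(x) = 0 ⇔ -5*cos(2*x) = 5*sin(2*x) ⇔ tan(2*x) = -1, i.e. 2*x = arctan(-1) + nπ; keep the solutions lying in [-π, π].
  ⇒ x = -5*pi/8 ≈ -1.9635, -pi/8 ≈ -0.3927, 3*pi/8 ≈ 1.1781, 7*pi/8 ≈ 2.7489

f''(x) = -20*sqrt(2)*cos(2*x + pi/4)
Second-derivative test at each critical point:
  f''(-1.9635) = 28.2843 > 0 → local minimum
  f''(-0.3927) = -28.2843 < 0 → local maximum
  f''(1.1781) = 28.2843 > 0 → local minimum
  f''(2.7489) = -28.2843 < 0 → local maximum

Critical points: x = -5*pi/8 ≈ -1.9635 (local minimum); x = -pi/8 ≈ -0.3927 (local maximum); x = 3*pi/8 ≈ 1.1781 (local minimum); x = 7*pi/8 ≈ 2.7489 (local maximum)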